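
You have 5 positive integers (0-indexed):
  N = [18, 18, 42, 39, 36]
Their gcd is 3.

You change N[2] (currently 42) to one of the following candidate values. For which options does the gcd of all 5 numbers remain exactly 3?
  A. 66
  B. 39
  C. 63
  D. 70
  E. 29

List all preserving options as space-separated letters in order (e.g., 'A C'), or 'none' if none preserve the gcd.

Answer: A B C

Derivation:
Old gcd = 3; gcd of others (without N[2]) = 3
New gcd for candidate v: gcd(3, v). Preserves old gcd iff gcd(3, v) = 3.
  Option A: v=66, gcd(3,66)=3 -> preserves
  Option B: v=39, gcd(3,39)=3 -> preserves
  Option C: v=63, gcd(3,63)=3 -> preserves
  Option D: v=70, gcd(3,70)=1 -> changes
  Option E: v=29, gcd(3,29)=1 -> changes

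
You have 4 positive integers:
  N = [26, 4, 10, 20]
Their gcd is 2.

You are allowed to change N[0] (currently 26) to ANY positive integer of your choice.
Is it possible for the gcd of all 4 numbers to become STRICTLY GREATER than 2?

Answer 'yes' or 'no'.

Current gcd = 2
gcd of all OTHER numbers (without N[0]=26): gcd([4, 10, 20]) = 2
The new gcd after any change is gcd(2, new_value).
This can be at most 2.
Since 2 = old gcd 2, the gcd can only stay the same or decrease.

Answer: no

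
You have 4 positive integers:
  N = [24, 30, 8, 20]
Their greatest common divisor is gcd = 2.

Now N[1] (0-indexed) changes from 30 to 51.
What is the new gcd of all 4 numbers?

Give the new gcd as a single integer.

Answer: 1

Derivation:
Numbers: [24, 30, 8, 20], gcd = 2
Change: index 1, 30 -> 51
gcd of the OTHER numbers (without index 1): gcd([24, 8, 20]) = 4
New gcd = gcd(g_others, new_val) = gcd(4, 51) = 1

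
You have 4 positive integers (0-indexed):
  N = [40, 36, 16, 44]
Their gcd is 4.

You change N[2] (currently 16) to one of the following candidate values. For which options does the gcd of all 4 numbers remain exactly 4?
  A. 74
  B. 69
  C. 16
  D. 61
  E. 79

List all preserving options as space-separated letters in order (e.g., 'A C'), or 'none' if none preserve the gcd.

Old gcd = 4; gcd of others (without N[2]) = 4
New gcd for candidate v: gcd(4, v). Preserves old gcd iff gcd(4, v) = 4.
  Option A: v=74, gcd(4,74)=2 -> changes
  Option B: v=69, gcd(4,69)=1 -> changes
  Option C: v=16, gcd(4,16)=4 -> preserves
  Option D: v=61, gcd(4,61)=1 -> changes
  Option E: v=79, gcd(4,79)=1 -> changes

Answer: C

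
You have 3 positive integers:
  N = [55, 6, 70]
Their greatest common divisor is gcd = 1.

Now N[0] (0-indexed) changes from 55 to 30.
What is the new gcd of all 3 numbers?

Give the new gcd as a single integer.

Numbers: [55, 6, 70], gcd = 1
Change: index 0, 55 -> 30
gcd of the OTHER numbers (without index 0): gcd([6, 70]) = 2
New gcd = gcd(g_others, new_val) = gcd(2, 30) = 2

Answer: 2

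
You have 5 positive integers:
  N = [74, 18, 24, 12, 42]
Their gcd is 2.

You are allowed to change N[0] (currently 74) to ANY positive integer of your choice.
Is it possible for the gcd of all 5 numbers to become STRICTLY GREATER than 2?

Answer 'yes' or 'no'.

Answer: yes

Derivation:
Current gcd = 2
gcd of all OTHER numbers (without N[0]=74): gcd([18, 24, 12, 42]) = 6
The new gcd after any change is gcd(6, new_value).
This can be at most 6.
Since 6 > old gcd 2, the gcd CAN increase (e.g., set N[0] = 6).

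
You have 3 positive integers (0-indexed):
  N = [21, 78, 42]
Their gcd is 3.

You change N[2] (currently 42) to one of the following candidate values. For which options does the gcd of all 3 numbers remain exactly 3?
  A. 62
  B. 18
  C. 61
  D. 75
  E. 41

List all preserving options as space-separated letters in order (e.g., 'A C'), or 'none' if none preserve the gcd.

Answer: B D

Derivation:
Old gcd = 3; gcd of others (without N[2]) = 3
New gcd for candidate v: gcd(3, v). Preserves old gcd iff gcd(3, v) = 3.
  Option A: v=62, gcd(3,62)=1 -> changes
  Option B: v=18, gcd(3,18)=3 -> preserves
  Option C: v=61, gcd(3,61)=1 -> changes
  Option D: v=75, gcd(3,75)=3 -> preserves
  Option E: v=41, gcd(3,41)=1 -> changes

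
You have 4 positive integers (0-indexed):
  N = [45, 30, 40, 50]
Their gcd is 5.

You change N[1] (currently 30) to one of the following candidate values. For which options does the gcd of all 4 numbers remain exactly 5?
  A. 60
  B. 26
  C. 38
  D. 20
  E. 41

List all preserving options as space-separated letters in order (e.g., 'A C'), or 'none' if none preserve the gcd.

Old gcd = 5; gcd of others (without N[1]) = 5
New gcd for candidate v: gcd(5, v). Preserves old gcd iff gcd(5, v) = 5.
  Option A: v=60, gcd(5,60)=5 -> preserves
  Option B: v=26, gcd(5,26)=1 -> changes
  Option C: v=38, gcd(5,38)=1 -> changes
  Option D: v=20, gcd(5,20)=5 -> preserves
  Option E: v=41, gcd(5,41)=1 -> changes

Answer: A D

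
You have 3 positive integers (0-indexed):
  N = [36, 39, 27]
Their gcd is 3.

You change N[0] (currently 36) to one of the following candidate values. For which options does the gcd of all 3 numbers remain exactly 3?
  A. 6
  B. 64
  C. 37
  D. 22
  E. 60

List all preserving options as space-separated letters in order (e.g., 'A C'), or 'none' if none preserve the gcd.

Answer: A E

Derivation:
Old gcd = 3; gcd of others (without N[0]) = 3
New gcd for candidate v: gcd(3, v). Preserves old gcd iff gcd(3, v) = 3.
  Option A: v=6, gcd(3,6)=3 -> preserves
  Option B: v=64, gcd(3,64)=1 -> changes
  Option C: v=37, gcd(3,37)=1 -> changes
  Option D: v=22, gcd(3,22)=1 -> changes
  Option E: v=60, gcd(3,60)=3 -> preserves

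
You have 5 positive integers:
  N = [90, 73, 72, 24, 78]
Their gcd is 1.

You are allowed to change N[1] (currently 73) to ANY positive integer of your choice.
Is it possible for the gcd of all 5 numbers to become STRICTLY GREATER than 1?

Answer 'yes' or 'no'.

Answer: yes

Derivation:
Current gcd = 1
gcd of all OTHER numbers (without N[1]=73): gcd([90, 72, 24, 78]) = 6
The new gcd after any change is gcd(6, new_value).
This can be at most 6.
Since 6 > old gcd 1, the gcd CAN increase (e.g., set N[1] = 6).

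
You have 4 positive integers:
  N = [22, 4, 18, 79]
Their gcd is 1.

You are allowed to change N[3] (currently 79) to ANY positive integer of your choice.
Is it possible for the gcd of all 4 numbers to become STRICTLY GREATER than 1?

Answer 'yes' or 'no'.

Answer: yes

Derivation:
Current gcd = 1
gcd of all OTHER numbers (without N[3]=79): gcd([22, 4, 18]) = 2
The new gcd after any change is gcd(2, new_value).
This can be at most 2.
Since 2 > old gcd 1, the gcd CAN increase (e.g., set N[3] = 2).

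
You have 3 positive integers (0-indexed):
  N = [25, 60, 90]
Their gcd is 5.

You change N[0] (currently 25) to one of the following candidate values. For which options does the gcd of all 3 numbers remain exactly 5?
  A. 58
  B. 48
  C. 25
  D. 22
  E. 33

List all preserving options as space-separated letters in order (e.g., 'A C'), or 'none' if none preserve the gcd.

Answer: C

Derivation:
Old gcd = 5; gcd of others (without N[0]) = 30
New gcd for candidate v: gcd(30, v). Preserves old gcd iff gcd(30, v) = 5.
  Option A: v=58, gcd(30,58)=2 -> changes
  Option B: v=48, gcd(30,48)=6 -> changes
  Option C: v=25, gcd(30,25)=5 -> preserves
  Option D: v=22, gcd(30,22)=2 -> changes
  Option E: v=33, gcd(30,33)=3 -> changes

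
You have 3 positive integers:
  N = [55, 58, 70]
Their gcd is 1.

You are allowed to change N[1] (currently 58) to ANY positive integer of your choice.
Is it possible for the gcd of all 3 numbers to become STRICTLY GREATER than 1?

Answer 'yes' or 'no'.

Answer: yes

Derivation:
Current gcd = 1
gcd of all OTHER numbers (without N[1]=58): gcd([55, 70]) = 5
The new gcd after any change is gcd(5, new_value).
This can be at most 5.
Since 5 > old gcd 1, the gcd CAN increase (e.g., set N[1] = 5).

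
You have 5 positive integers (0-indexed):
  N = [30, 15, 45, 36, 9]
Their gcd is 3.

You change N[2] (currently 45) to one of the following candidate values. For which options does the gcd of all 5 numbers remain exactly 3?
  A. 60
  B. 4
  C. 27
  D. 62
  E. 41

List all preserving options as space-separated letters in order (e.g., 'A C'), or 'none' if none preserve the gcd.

Answer: A C

Derivation:
Old gcd = 3; gcd of others (without N[2]) = 3
New gcd for candidate v: gcd(3, v). Preserves old gcd iff gcd(3, v) = 3.
  Option A: v=60, gcd(3,60)=3 -> preserves
  Option B: v=4, gcd(3,4)=1 -> changes
  Option C: v=27, gcd(3,27)=3 -> preserves
  Option D: v=62, gcd(3,62)=1 -> changes
  Option E: v=41, gcd(3,41)=1 -> changes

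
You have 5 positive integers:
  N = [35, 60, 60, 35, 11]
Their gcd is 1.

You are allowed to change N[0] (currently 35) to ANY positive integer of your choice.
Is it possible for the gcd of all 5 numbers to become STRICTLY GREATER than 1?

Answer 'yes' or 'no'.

Answer: no

Derivation:
Current gcd = 1
gcd of all OTHER numbers (without N[0]=35): gcd([60, 60, 35, 11]) = 1
The new gcd after any change is gcd(1, new_value).
This can be at most 1.
Since 1 = old gcd 1, the gcd can only stay the same or decrease.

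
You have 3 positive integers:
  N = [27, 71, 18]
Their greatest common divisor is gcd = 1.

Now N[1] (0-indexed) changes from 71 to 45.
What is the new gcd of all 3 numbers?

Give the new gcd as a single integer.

Answer: 9

Derivation:
Numbers: [27, 71, 18], gcd = 1
Change: index 1, 71 -> 45
gcd of the OTHER numbers (without index 1): gcd([27, 18]) = 9
New gcd = gcd(g_others, new_val) = gcd(9, 45) = 9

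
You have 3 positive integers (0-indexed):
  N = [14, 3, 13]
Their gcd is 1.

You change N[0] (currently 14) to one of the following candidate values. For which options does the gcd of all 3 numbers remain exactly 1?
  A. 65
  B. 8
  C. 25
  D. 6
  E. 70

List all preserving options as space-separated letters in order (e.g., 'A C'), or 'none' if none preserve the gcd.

Answer: A B C D E

Derivation:
Old gcd = 1; gcd of others (without N[0]) = 1
New gcd for candidate v: gcd(1, v). Preserves old gcd iff gcd(1, v) = 1.
  Option A: v=65, gcd(1,65)=1 -> preserves
  Option B: v=8, gcd(1,8)=1 -> preserves
  Option C: v=25, gcd(1,25)=1 -> preserves
  Option D: v=6, gcd(1,6)=1 -> preserves
  Option E: v=70, gcd(1,70)=1 -> preserves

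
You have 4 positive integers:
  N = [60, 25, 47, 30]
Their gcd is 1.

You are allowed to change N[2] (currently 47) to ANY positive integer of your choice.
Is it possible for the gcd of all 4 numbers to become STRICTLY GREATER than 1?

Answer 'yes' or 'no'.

Answer: yes

Derivation:
Current gcd = 1
gcd of all OTHER numbers (without N[2]=47): gcd([60, 25, 30]) = 5
The new gcd after any change is gcd(5, new_value).
This can be at most 5.
Since 5 > old gcd 1, the gcd CAN increase (e.g., set N[2] = 5).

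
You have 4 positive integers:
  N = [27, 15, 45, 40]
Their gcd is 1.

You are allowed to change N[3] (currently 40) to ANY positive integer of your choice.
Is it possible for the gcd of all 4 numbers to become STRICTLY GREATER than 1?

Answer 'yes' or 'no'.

Answer: yes

Derivation:
Current gcd = 1
gcd of all OTHER numbers (without N[3]=40): gcd([27, 15, 45]) = 3
The new gcd after any change is gcd(3, new_value).
This can be at most 3.
Since 3 > old gcd 1, the gcd CAN increase (e.g., set N[3] = 3).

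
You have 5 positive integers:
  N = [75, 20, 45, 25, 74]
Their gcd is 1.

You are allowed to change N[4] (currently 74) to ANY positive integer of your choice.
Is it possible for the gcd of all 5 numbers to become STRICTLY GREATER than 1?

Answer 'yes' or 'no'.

Answer: yes

Derivation:
Current gcd = 1
gcd of all OTHER numbers (without N[4]=74): gcd([75, 20, 45, 25]) = 5
The new gcd after any change is gcd(5, new_value).
This can be at most 5.
Since 5 > old gcd 1, the gcd CAN increase (e.g., set N[4] = 5).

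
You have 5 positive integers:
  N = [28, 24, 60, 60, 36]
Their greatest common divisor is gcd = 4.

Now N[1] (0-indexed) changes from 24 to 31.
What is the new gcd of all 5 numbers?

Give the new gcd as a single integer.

Numbers: [28, 24, 60, 60, 36], gcd = 4
Change: index 1, 24 -> 31
gcd of the OTHER numbers (without index 1): gcd([28, 60, 60, 36]) = 4
New gcd = gcd(g_others, new_val) = gcd(4, 31) = 1

Answer: 1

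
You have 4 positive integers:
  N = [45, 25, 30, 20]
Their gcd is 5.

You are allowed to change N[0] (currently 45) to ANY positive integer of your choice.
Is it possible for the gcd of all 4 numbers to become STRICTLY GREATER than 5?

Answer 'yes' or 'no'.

Current gcd = 5
gcd of all OTHER numbers (without N[0]=45): gcd([25, 30, 20]) = 5
The new gcd after any change is gcd(5, new_value).
This can be at most 5.
Since 5 = old gcd 5, the gcd can only stay the same or decrease.

Answer: no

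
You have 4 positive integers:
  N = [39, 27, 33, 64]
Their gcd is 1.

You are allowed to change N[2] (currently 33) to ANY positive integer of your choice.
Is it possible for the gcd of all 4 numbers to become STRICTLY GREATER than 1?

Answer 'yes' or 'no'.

Current gcd = 1
gcd of all OTHER numbers (without N[2]=33): gcd([39, 27, 64]) = 1
The new gcd after any change is gcd(1, new_value).
This can be at most 1.
Since 1 = old gcd 1, the gcd can only stay the same or decrease.

Answer: no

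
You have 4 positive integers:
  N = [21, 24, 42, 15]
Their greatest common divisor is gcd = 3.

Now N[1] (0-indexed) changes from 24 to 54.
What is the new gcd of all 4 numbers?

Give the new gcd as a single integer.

Answer: 3

Derivation:
Numbers: [21, 24, 42, 15], gcd = 3
Change: index 1, 24 -> 54
gcd of the OTHER numbers (without index 1): gcd([21, 42, 15]) = 3
New gcd = gcd(g_others, new_val) = gcd(3, 54) = 3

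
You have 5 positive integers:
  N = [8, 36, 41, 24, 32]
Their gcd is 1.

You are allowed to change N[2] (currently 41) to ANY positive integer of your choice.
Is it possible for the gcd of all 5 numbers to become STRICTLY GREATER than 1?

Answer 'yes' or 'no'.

Current gcd = 1
gcd of all OTHER numbers (without N[2]=41): gcd([8, 36, 24, 32]) = 4
The new gcd after any change is gcd(4, new_value).
This can be at most 4.
Since 4 > old gcd 1, the gcd CAN increase (e.g., set N[2] = 4).

Answer: yes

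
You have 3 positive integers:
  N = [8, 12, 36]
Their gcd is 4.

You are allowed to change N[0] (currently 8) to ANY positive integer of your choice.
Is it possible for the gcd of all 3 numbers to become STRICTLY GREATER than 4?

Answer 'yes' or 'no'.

Current gcd = 4
gcd of all OTHER numbers (without N[0]=8): gcd([12, 36]) = 12
The new gcd after any change is gcd(12, new_value).
This can be at most 12.
Since 12 > old gcd 4, the gcd CAN increase (e.g., set N[0] = 12).

Answer: yes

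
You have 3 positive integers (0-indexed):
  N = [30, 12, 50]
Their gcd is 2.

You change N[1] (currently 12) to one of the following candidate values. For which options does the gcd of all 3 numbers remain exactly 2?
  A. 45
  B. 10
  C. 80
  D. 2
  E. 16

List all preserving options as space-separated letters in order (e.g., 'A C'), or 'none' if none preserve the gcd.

Old gcd = 2; gcd of others (without N[1]) = 10
New gcd for candidate v: gcd(10, v). Preserves old gcd iff gcd(10, v) = 2.
  Option A: v=45, gcd(10,45)=5 -> changes
  Option B: v=10, gcd(10,10)=10 -> changes
  Option C: v=80, gcd(10,80)=10 -> changes
  Option D: v=2, gcd(10,2)=2 -> preserves
  Option E: v=16, gcd(10,16)=2 -> preserves

Answer: D E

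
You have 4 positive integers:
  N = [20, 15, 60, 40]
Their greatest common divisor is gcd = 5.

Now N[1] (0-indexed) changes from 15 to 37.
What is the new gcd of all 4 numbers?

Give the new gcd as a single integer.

Numbers: [20, 15, 60, 40], gcd = 5
Change: index 1, 15 -> 37
gcd of the OTHER numbers (without index 1): gcd([20, 60, 40]) = 20
New gcd = gcd(g_others, new_val) = gcd(20, 37) = 1

Answer: 1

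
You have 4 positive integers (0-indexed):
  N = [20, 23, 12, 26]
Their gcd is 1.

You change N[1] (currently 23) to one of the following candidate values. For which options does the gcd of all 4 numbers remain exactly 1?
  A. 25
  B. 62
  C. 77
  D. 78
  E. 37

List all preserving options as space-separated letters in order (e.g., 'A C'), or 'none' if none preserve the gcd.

Answer: A C E

Derivation:
Old gcd = 1; gcd of others (without N[1]) = 2
New gcd for candidate v: gcd(2, v). Preserves old gcd iff gcd(2, v) = 1.
  Option A: v=25, gcd(2,25)=1 -> preserves
  Option B: v=62, gcd(2,62)=2 -> changes
  Option C: v=77, gcd(2,77)=1 -> preserves
  Option D: v=78, gcd(2,78)=2 -> changes
  Option E: v=37, gcd(2,37)=1 -> preserves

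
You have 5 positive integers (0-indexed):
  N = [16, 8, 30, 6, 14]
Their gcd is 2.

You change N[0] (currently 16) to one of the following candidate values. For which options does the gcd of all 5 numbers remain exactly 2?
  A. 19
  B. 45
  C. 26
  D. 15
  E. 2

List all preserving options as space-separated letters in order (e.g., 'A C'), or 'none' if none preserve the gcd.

Old gcd = 2; gcd of others (without N[0]) = 2
New gcd for candidate v: gcd(2, v). Preserves old gcd iff gcd(2, v) = 2.
  Option A: v=19, gcd(2,19)=1 -> changes
  Option B: v=45, gcd(2,45)=1 -> changes
  Option C: v=26, gcd(2,26)=2 -> preserves
  Option D: v=15, gcd(2,15)=1 -> changes
  Option E: v=2, gcd(2,2)=2 -> preserves

Answer: C E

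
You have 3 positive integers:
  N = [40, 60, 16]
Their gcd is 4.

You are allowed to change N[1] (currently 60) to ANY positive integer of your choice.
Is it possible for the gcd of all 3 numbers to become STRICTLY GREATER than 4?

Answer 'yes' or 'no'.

Answer: yes

Derivation:
Current gcd = 4
gcd of all OTHER numbers (without N[1]=60): gcd([40, 16]) = 8
The new gcd after any change is gcd(8, new_value).
This can be at most 8.
Since 8 > old gcd 4, the gcd CAN increase (e.g., set N[1] = 8).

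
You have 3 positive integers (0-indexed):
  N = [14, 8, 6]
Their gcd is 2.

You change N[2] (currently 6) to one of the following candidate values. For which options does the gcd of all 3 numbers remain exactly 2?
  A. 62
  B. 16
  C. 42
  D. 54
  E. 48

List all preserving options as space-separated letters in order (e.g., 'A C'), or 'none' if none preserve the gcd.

Old gcd = 2; gcd of others (without N[2]) = 2
New gcd for candidate v: gcd(2, v). Preserves old gcd iff gcd(2, v) = 2.
  Option A: v=62, gcd(2,62)=2 -> preserves
  Option B: v=16, gcd(2,16)=2 -> preserves
  Option C: v=42, gcd(2,42)=2 -> preserves
  Option D: v=54, gcd(2,54)=2 -> preserves
  Option E: v=48, gcd(2,48)=2 -> preserves

Answer: A B C D E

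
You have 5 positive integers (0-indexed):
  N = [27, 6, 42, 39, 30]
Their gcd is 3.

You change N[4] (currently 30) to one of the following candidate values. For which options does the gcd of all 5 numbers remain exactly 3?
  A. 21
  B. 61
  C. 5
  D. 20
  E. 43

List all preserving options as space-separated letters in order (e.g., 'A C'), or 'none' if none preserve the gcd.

Answer: A

Derivation:
Old gcd = 3; gcd of others (without N[4]) = 3
New gcd for candidate v: gcd(3, v). Preserves old gcd iff gcd(3, v) = 3.
  Option A: v=21, gcd(3,21)=3 -> preserves
  Option B: v=61, gcd(3,61)=1 -> changes
  Option C: v=5, gcd(3,5)=1 -> changes
  Option D: v=20, gcd(3,20)=1 -> changes
  Option E: v=43, gcd(3,43)=1 -> changes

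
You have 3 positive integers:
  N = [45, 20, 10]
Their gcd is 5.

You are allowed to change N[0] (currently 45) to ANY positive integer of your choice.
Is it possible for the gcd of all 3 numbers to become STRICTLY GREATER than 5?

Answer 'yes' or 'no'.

Current gcd = 5
gcd of all OTHER numbers (without N[0]=45): gcd([20, 10]) = 10
The new gcd after any change is gcd(10, new_value).
This can be at most 10.
Since 10 > old gcd 5, the gcd CAN increase (e.g., set N[0] = 10).

Answer: yes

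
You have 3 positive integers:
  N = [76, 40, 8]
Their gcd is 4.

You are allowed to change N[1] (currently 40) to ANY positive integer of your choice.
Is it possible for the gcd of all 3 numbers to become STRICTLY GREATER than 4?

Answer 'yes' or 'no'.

Current gcd = 4
gcd of all OTHER numbers (without N[1]=40): gcd([76, 8]) = 4
The new gcd after any change is gcd(4, new_value).
This can be at most 4.
Since 4 = old gcd 4, the gcd can only stay the same or decrease.

Answer: no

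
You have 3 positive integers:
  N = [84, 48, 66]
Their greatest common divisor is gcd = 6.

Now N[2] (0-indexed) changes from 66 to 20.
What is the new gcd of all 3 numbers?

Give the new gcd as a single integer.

Answer: 4

Derivation:
Numbers: [84, 48, 66], gcd = 6
Change: index 2, 66 -> 20
gcd of the OTHER numbers (without index 2): gcd([84, 48]) = 12
New gcd = gcd(g_others, new_val) = gcd(12, 20) = 4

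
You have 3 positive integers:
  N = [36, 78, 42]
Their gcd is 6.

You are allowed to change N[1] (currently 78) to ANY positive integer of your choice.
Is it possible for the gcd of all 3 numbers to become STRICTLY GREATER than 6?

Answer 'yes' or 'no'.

Answer: no

Derivation:
Current gcd = 6
gcd of all OTHER numbers (without N[1]=78): gcd([36, 42]) = 6
The new gcd after any change is gcd(6, new_value).
This can be at most 6.
Since 6 = old gcd 6, the gcd can only stay the same or decrease.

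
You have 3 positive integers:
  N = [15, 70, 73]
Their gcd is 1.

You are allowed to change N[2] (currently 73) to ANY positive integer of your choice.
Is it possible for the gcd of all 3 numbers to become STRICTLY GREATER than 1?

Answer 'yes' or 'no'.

Answer: yes

Derivation:
Current gcd = 1
gcd of all OTHER numbers (without N[2]=73): gcd([15, 70]) = 5
The new gcd after any change is gcd(5, new_value).
This can be at most 5.
Since 5 > old gcd 1, the gcd CAN increase (e.g., set N[2] = 5).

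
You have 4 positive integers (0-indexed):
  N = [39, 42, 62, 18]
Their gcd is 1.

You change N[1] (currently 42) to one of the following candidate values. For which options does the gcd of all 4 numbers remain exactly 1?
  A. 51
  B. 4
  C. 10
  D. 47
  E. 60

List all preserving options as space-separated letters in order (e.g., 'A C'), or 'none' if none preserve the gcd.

Answer: A B C D E

Derivation:
Old gcd = 1; gcd of others (without N[1]) = 1
New gcd for candidate v: gcd(1, v). Preserves old gcd iff gcd(1, v) = 1.
  Option A: v=51, gcd(1,51)=1 -> preserves
  Option B: v=4, gcd(1,4)=1 -> preserves
  Option C: v=10, gcd(1,10)=1 -> preserves
  Option D: v=47, gcd(1,47)=1 -> preserves
  Option E: v=60, gcd(1,60)=1 -> preserves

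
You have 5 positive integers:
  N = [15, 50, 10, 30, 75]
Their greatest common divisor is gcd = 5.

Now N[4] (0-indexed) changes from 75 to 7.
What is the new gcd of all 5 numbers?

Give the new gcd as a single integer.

Numbers: [15, 50, 10, 30, 75], gcd = 5
Change: index 4, 75 -> 7
gcd of the OTHER numbers (without index 4): gcd([15, 50, 10, 30]) = 5
New gcd = gcd(g_others, new_val) = gcd(5, 7) = 1

Answer: 1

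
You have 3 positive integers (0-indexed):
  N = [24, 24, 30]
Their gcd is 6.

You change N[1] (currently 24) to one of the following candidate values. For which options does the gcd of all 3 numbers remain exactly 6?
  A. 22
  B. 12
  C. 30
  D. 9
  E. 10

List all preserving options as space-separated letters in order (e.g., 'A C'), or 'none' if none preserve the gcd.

Answer: B C

Derivation:
Old gcd = 6; gcd of others (without N[1]) = 6
New gcd for candidate v: gcd(6, v). Preserves old gcd iff gcd(6, v) = 6.
  Option A: v=22, gcd(6,22)=2 -> changes
  Option B: v=12, gcd(6,12)=6 -> preserves
  Option C: v=30, gcd(6,30)=6 -> preserves
  Option D: v=9, gcd(6,9)=3 -> changes
  Option E: v=10, gcd(6,10)=2 -> changes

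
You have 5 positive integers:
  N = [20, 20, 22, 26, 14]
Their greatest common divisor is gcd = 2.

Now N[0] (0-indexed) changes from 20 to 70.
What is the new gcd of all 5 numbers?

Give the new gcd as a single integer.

Numbers: [20, 20, 22, 26, 14], gcd = 2
Change: index 0, 20 -> 70
gcd of the OTHER numbers (without index 0): gcd([20, 22, 26, 14]) = 2
New gcd = gcd(g_others, new_val) = gcd(2, 70) = 2

Answer: 2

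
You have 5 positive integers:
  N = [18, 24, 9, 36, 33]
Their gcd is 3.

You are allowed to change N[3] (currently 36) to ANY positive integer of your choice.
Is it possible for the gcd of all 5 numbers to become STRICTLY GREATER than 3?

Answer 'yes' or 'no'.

Current gcd = 3
gcd of all OTHER numbers (without N[3]=36): gcd([18, 24, 9, 33]) = 3
The new gcd after any change is gcd(3, new_value).
This can be at most 3.
Since 3 = old gcd 3, the gcd can only stay the same or decrease.

Answer: no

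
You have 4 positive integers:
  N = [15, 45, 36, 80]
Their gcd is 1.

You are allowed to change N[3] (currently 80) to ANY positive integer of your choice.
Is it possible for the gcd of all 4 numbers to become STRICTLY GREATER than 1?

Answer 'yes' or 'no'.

Answer: yes

Derivation:
Current gcd = 1
gcd of all OTHER numbers (without N[3]=80): gcd([15, 45, 36]) = 3
The new gcd after any change is gcd(3, new_value).
This can be at most 3.
Since 3 > old gcd 1, the gcd CAN increase (e.g., set N[3] = 3).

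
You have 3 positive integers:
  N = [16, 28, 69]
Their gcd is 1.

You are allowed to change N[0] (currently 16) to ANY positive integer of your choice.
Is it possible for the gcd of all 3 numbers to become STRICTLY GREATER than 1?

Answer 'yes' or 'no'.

Current gcd = 1
gcd of all OTHER numbers (without N[0]=16): gcd([28, 69]) = 1
The new gcd after any change is gcd(1, new_value).
This can be at most 1.
Since 1 = old gcd 1, the gcd can only stay the same or decrease.

Answer: no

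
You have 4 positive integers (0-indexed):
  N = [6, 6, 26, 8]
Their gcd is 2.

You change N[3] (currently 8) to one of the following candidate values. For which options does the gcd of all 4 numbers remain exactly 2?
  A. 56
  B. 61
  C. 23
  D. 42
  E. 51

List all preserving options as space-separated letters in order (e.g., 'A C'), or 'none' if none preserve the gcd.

Answer: A D

Derivation:
Old gcd = 2; gcd of others (without N[3]) = 2
New gcd for candidate v: gcd(2, v). Preserves old gcd iff gcd(2, v) = 2.
  Option A: v=56, gcd(2,56)=2 -> preserves
  Option B: v=61, gcd(2,61)=1 -> changes
  Option C: v=23, gcd(2,23)=1 -> changes
  Option D: v=42, gcd(2,42)=2 -> preserves
  Option E: v=51, gcd(2,51)=1 -> changes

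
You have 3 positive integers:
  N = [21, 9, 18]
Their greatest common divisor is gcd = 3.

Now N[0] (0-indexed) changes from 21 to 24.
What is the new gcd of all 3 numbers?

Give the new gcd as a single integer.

Numbers: [21, 9, 18], gcd = 3
Change: index 0, 21 -> 24
gcd of the OTHER numbers (without index 0): gcd([9, 18]) = 9
New gcd = gcd(g_others, new_val) = gcd(9, 24) = 3

Answer: 3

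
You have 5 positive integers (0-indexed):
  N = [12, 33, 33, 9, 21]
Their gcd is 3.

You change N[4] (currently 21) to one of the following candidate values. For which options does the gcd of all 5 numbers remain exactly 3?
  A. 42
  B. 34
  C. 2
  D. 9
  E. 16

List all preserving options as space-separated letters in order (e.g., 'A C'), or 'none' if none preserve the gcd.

Old gcd = 3; gcd of others (without N[4]) = 3
New gcd for candidate v: gcd(3, v). Preserves old gcd iff gcd(3, v) = 3.
  Option A: v=42, gcd(3,42)=3 -> preserves
  Option B: v=34, gcd(3,34)=1 -> changes
  Option C: v=2, gcd(3,2)=1 -> changes
  Option D: v=9, gcd(3,9)=3 -> preserves
  Option E: v=16, gcd(3,16)=1 -> changes

Answer: A D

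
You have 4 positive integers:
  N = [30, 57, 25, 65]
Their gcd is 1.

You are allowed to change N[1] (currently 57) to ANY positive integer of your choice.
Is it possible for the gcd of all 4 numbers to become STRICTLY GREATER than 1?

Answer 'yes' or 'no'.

Current gcd = 1
gcd of all OTHER numbers (without N[1]=57): gcd([30, 25, 65]) = 5
The new gcd after any change is gcd(5, new_value).
This can be at most 5.
Since 5 > old gcd 1, the gcd CAN increase (e.g., set N[1] = 5).

Answer: yes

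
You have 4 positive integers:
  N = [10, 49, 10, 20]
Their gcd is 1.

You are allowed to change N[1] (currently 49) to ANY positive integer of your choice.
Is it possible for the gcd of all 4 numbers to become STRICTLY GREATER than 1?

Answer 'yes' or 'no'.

Answer: yes

Derivation:
Current gcd = 1
gcd of all OTHER numbers (without N[1]=49): gcd([10, 10, 20]) = 10
The new gcd after any change is gcd(10, new_value).
This can be at most 10.
Since 10 > old gcd 1, the gcd CAN increase (e.g., set N[1] = 10).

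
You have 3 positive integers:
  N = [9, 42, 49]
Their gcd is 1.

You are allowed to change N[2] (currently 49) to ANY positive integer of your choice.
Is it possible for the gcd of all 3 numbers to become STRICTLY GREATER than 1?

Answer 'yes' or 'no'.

Answer: yes

Derivation:
Current gcd = 1
gcd of all OTHER numbers (without N[2]=49): gcd([9, 42]) = 3
The new gcd after any change is gcd(3, new_value).
This can be at most 3.
Since 3 > old gcd 1, the gcd CAN increase (e.g., set N[2] = 3).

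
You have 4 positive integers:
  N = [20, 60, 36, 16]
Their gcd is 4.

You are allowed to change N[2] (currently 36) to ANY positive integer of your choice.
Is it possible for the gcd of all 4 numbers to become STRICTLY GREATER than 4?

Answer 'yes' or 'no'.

Current gcd = 4
gcd of all OTHER numbers (without N[2]=36): gcd([20, 60, 16]) = 4
The new gcd after any change is gcd(4, new_value).
This can be at most 4.
Since 4 = old gcd 4, the gcd can only stay the same or decrease.

Answer: no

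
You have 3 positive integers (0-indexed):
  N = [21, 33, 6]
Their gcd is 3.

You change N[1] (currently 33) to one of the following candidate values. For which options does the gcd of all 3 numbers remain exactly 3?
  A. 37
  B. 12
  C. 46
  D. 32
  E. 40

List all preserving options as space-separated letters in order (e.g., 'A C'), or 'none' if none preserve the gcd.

Old gcd = 3; gcd of others (without N[1]) = 3
New gcd for candidate v: gcd(3, v). Preserves old gcd iff gcd(3, v) = 3.
  Option A: v=37, gcd(3,37)=1 -> changes
  Option B: v=12, gcd(3,12)=3 -> preserves
  Option C: v=46, gcd(3,46)=1 -> changes
  Option D: v=32, gcd(3,32)=1 -> changes
  Option E: v=40, gcd(3,40)=1 -> changes

Answer: B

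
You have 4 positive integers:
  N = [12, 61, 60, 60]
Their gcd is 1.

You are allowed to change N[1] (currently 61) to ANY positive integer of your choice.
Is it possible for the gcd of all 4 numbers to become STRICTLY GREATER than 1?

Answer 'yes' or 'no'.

Answer: yes

Derivation:
Current gcd = 1
gcd of all OTHER numbers (without N[1]=61): gcd([12, 60, 60]) = 12
The new gcd after any change is gcd(12, new_value).
This can be at most 12.
Since 12 > old gcd 1, the gcd CAN increase (e.g., set N[1] = 12).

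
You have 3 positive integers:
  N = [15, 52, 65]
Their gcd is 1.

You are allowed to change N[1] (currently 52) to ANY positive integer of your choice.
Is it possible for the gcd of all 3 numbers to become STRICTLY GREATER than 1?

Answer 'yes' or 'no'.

Current gcd = 1
gcd of all OTHER numbers (without N[1]=52): gcd([15, 65]) = 5
The new gcd after any change is gcd(5, new_value).
This can be at most 5.
Since 5 > old gcd 1, the gcd CAN increase (e.g., set N[1] = 5).

Answer: yes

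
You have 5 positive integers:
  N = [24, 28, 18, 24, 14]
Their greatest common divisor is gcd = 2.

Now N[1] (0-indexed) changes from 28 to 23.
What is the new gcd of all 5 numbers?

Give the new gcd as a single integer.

Numbers: [24, 28, 18, 24, 14], gcd = 2
Change: index 1, 28 -> 23
gcd of the OTHER numbers (without index 1): gcd([24, 18, 24, 14]) = 2
New gcd = gcd(g_others, new_val) = gcd(2, 23) = 1

Answer: 1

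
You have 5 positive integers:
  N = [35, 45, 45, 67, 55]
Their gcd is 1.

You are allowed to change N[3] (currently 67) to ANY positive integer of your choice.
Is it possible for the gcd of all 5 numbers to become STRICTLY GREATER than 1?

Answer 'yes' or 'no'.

Current gcd = 1
gcd of all OTHER numbers (without N[3]=67): gcd([35, 45, 45, 55]) = 5
The new gcd after any change is gcd(5, new_value).
This can be at most 5.
Since 5 > old gcd 1, the gcd CAN increase (e.g., set N[3] = 5).

Answer: yes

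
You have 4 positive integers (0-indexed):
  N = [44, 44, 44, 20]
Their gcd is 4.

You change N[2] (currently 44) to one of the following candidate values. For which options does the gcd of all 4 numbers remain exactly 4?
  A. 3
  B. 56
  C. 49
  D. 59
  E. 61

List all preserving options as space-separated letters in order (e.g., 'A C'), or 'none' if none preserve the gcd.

Answer: B

Derivation:
Old gcd = 4; gcd of others (without N[2]) = 4
New gcd for candidate v: gcd(4, v). Preserves old gcd iff gcd(4, v) = 4.
  Option A: v=3, gcd(4,3)=1 -> changes
  Option B: v=56, gcd(4,56)=4 -> preserves
  Option C: v=49, gcd(4,49)=1 -> changes
  Option D: v=59, gcd(4,59)=1 -> changes
  Option E: v=61, gcd(4,61)=1 -> changes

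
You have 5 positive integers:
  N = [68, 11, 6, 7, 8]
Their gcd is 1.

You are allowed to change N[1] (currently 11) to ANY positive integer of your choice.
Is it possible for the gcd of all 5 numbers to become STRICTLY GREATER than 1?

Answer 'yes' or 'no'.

Answer: no

Derivation:
Current gcd = 1
gcd of all OTHER numbers (without N[1]=11): gcd([68, 6, 7, 8]) = 1
The new gcd after any change is gcd(1, new_value).
This can be at most 1.
Since 1 = old gcd 1, the gcd can only stay the same or decrease.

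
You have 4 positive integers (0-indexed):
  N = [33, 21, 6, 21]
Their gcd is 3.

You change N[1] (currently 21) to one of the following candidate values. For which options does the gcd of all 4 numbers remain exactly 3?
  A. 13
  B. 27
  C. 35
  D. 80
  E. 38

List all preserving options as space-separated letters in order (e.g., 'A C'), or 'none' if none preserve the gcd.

Old gcd = 3; gcd of others (without N[1]) = 3
New gcd for candidate v: gcd(3, v). Preserves old gcd iff gcd(3, v) = 3.
  Option A: v=13, gcd(3,13)=1 -> changes
  Option B: v=27, gcd(3,27)=3 -> preserves
  Option C: v=35, gcd(3,35)=1 -> changes
  Option D: v=80, gcd(3,80)=1 -> changes
  Option E: v=38, gcd(3,38)=1 -> changes

Answer: B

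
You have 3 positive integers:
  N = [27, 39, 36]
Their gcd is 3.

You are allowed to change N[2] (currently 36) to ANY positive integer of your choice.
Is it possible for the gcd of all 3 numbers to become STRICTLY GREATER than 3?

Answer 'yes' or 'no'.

Current gcd = 3
gcd of all OTHER numbers (without N[2]=36): gcd([27, 39]) = 3
The new gcd after any change is gcd(3, new_value).
This can be at most 3.
Since 3 = old gcd 3, the gcd can only stay the same or decrease.

Answer: no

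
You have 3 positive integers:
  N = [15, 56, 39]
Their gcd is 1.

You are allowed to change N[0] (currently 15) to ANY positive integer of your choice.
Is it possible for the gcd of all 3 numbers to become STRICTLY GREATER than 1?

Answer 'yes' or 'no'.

Current gcd = 1
gcd of all OTHER numbers (without N[0]=15): gcd([56, 39]) = 1
The new gcd after any change is gcd(1, new_value).
This can be at most 1.
Since 1 = old gcd 1, the gcd can only stay the same or decrease.

Answer: no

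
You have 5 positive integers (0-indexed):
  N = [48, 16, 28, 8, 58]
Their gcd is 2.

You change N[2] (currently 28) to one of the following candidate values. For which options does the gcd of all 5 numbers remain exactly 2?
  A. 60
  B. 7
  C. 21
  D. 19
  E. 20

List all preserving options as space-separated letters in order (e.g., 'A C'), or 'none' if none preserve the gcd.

Old gcd = 2; gcd of others (without N[2]) = 2
New gcd for candidate v: gcd(2, v). Preserves old gcd iff gcd(2, v) = 2.
  Option A: v=60, gcd(2,60)=2 -> preserves
  Option B: v=7, gcd(2,7)=1 -> changes
  Option C: v=21, gcd(2,21)=1 -> changes
  Option D: v=19, gcd(2,19)=1 -> changes
  Option E: v=20, gcd(2,20)=2 -> preserves

Answer: A E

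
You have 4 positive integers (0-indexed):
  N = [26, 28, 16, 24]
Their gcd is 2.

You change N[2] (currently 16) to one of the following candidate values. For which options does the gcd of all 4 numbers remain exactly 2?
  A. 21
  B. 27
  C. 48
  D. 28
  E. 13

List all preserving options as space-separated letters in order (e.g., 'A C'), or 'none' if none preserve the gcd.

Answer: C D

Derivation:
Old gcd = 2; gcd of others (without N[2]) = 2
New gcd for candidate v: gcd(2, v). Preserves old gcd iff gcd(2, v) = 2.
  Option A: v=21, gcd(2,21)=1 -> changes
  Option B: v=27, gcd(2,27)=1 -> changes
  Option C: v=48, gcd(2,48)=2 -> preserves
  Option D: v=28, gcd(2,28)=2 -> preserves
  Option E: v=13, gcd(2,13)=1 -> changes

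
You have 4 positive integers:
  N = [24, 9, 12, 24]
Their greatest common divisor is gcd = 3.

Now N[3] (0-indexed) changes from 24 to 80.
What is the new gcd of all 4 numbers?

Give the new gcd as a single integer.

Answer: 1

Derivation:
Numbers: [24, 9, 12, 24], gcd = 3
Change: index 3, 24 -> 80
gcd of the OTHER numbers (without index 3): gcd([24, 9, 12]) = 3
New gcd = gcd(g_others, new_val) = gcd(3, 80) = 1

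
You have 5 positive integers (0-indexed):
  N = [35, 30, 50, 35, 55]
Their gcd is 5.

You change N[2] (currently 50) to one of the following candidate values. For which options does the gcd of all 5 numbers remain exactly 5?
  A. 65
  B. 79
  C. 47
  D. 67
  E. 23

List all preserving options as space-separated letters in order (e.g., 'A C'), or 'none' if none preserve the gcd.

Answer: A

Derivation:
Old gcd = 5; gcd of others (without N[2]) = 5
New gcd for candidate v: gcd(5, v). Preserves old gcd iff gcd(5, v) = 5.
  Option A: v=65, gcd(5,65)=5 -> preserves
  Option B: v=79, gcd(5,79)=1 -> changes
  Option C: v=47, gcd(5,47)=1 -> changes
  Option D: v=67, gcd(5,67)=1 -> changes
  Option E: v=23, gcd(5,23)=1 -> changes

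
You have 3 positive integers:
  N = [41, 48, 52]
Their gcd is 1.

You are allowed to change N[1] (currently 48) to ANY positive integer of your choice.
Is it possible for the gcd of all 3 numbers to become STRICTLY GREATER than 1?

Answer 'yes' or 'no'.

Current gcd = 1
gcd of all OTHER numbers (without N[1]=48): gcd([41, 52]) = 1
The new gcd after any change is gcd(1, new_value).
This can be at most 1.
Since 1 = old gcd 1, the gcd can only stay the same or decrease.

Answer: no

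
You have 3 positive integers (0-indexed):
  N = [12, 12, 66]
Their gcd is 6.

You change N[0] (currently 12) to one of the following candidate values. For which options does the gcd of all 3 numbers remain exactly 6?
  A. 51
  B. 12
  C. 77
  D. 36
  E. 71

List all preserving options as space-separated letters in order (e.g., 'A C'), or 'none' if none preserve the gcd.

Old gcd = 6; gcd of others (without N[0]) = 6
New gcd for candidate v: gcd(6, v). Preserves old gcd iff gcd(6, v) = 6.
  Option A: v=51, gcd(6,51)=3 -> changes
  Option B: v=12, gcd(6,12)=6 -> preserves
  Option C: v=77, gcd(6,77)=1 -> changes
  Option D: v=36, gcd(6,36)=6 -> preserves
  Option E: v=71, gcd(6,71)=1 -> changes

Answer: B D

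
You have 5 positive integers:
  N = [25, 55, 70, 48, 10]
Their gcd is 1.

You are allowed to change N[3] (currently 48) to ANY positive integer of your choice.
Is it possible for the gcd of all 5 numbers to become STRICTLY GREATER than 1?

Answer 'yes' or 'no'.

Answer: yes

Derivation:
Current gcd = 1
gcd of all OTHER numbers (without N[3]=48): gcd([25, 55, 70, 10]) = 5
The new gcd after any change is gcd(5, new_value).
This can be at most 5.
Since 5 > old gcd 1, the gcd CAN increase (e.g., set N[3] = 5).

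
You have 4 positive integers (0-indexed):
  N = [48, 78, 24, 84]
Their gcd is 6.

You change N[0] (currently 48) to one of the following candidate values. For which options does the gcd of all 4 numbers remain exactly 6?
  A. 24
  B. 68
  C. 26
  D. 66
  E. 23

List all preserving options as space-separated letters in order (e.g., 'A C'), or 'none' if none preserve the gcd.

Answer: A D

Derivation:
Old gcd = 6; gcd of others (without N[0]) = 6
New gcd for candidate v: gcd(6, v). Preserves old gcd iff gcd(6, v) = 6.
  Option A: v=24, gcd(6,24)=6 -> preserves
  Option B: v=68, gcd(6,68)=2 -> changes
  Option C: v=26, gcd(6,26)=2 -> changes
  Option D: v=66, gcd(6,66)=6 -> preserves
  Option E: v=23, gcd(6,23)=1 -> changes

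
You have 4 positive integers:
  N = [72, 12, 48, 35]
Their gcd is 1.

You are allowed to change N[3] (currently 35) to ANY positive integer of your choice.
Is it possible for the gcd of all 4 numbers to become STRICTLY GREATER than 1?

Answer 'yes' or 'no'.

Current gcd = 1
gcd of all OTHER numbers (without N[3]=35): gcd([72, 12, 48]) = 12
The new gcd after any change is gcd(12, new_value).
This can be at most 12.
Since 12 > old gcd 1, the gcd CAN increase (e.g., set N[3] = 12).

Answer: yes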